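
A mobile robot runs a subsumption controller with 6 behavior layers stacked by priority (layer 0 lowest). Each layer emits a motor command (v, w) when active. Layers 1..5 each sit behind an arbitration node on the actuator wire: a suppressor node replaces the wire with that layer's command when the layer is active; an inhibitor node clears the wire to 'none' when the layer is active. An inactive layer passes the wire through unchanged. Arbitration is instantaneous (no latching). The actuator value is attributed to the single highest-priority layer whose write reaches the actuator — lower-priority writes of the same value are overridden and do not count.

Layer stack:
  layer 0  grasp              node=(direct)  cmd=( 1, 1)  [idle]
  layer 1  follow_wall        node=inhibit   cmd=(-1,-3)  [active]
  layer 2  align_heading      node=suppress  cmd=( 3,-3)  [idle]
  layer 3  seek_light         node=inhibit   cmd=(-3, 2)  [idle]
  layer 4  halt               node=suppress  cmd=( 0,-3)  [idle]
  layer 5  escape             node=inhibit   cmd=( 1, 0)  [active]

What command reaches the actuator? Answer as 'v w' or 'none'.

none

L0 grasp: idle → wire = none
L1 follow_wall: active, inhibitor → wire = none
L2 align_heading: idle → wire stays none
L3 seek_light: idle → wire stays none
L4 halt: idle → wire stays none
L5 escape: active, inhibitor → wire = none
actuator = none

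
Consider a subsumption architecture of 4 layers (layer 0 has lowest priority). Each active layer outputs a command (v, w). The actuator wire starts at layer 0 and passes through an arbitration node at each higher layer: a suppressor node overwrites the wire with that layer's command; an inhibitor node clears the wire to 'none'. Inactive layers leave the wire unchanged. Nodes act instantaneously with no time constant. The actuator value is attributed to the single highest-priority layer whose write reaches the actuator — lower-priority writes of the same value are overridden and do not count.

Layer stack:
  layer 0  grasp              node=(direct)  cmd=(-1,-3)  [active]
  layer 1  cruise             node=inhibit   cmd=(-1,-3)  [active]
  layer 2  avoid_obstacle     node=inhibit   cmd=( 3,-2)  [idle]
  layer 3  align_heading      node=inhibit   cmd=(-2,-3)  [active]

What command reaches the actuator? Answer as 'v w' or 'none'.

[0] grasp on; wire := (-1, -3)
[1] cruise on (inhibit); wire := none
[2] avoid_obstacle off; pass none
[3] align_heading on (inhibit); wire := none
output none

none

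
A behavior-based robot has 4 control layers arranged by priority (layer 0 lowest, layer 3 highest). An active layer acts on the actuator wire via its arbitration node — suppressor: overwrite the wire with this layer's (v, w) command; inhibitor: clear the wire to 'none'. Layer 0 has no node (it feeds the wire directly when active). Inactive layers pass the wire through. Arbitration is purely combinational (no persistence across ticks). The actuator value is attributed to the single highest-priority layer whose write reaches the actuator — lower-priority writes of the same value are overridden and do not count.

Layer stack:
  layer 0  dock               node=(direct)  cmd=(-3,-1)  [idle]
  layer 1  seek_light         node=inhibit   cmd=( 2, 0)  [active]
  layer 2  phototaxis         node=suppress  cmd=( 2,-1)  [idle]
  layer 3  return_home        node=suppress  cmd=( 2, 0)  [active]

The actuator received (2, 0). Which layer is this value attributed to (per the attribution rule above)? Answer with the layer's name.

return_home

L0 dock: idle → wire = none
L1 seek_light: active, inhibitor → wire = none
L2 phototaxis: idle → wire stays none
L3 return_home: active, suppressor → wire = (2, 0)
actuator = (2, 0)
last writer: layer 3 = return_home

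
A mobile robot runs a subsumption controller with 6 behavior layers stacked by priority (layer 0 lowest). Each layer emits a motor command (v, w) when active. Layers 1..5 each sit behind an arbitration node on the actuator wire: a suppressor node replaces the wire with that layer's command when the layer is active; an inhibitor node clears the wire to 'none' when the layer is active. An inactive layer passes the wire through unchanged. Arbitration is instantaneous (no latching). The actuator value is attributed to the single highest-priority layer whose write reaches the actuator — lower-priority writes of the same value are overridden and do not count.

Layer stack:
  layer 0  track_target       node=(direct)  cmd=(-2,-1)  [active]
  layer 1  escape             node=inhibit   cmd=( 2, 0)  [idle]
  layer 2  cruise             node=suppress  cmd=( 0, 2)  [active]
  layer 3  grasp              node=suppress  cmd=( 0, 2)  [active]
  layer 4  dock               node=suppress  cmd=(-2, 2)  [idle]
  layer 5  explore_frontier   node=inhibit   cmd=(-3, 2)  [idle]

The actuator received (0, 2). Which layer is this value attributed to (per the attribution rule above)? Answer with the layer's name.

grasp

[0] track_target on; wire := (-2, -1)
[1] escape off; pass (-2, -1)
[2] cruise on (suppress); wire := (0, 2)
[3] grasp on (suppress); wire := (0, 2)
[4] dock off; pass (0, 2)
[5] explore_frontier off; pass (0, 2)
output (0, 2)
last writer: layer 3 = grasp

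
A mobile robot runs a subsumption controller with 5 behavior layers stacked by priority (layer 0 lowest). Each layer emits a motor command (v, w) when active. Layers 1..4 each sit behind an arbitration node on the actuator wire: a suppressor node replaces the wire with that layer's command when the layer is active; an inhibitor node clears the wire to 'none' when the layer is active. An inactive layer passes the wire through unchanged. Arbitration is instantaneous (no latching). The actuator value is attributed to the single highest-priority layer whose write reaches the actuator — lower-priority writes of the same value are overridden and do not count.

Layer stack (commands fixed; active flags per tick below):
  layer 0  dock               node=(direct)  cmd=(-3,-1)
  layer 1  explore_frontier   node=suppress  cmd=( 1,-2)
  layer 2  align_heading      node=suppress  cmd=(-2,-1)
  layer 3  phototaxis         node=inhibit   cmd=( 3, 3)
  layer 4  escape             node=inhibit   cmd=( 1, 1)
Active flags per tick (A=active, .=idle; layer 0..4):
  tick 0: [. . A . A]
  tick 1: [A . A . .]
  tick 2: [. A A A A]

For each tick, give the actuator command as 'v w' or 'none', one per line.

tick 0:
  L0 dock: idle → wire = none
  L1 explore_frontier: idle → wire stays none
  L2 align_heading: active, suppressor → wire = (-2, -1)
  L3 phototaxis: idle → wire stays (-2, -1)
  L4 escape: active, inhibitor → wire = none
  actuator = none
tick 1:
  L0 dock: active, feeds wire = (-3, -1)
  L1 explore_frontier: idle → wire stays (-3, -1)
  L2 align_heading: active, suppressor → wire = (-2, -1)
  L3 phototaxis: idle → wire stays (-2, -1)
  L4 escape: idle → wire stays (-2, -1)
  actuator = (-2, -1)
tick 2:
  L0 dock: idle → wire = none
  L1 explore_frontier: active, suppressor → wire = (1, -2)
  L2 align_heading: active, suppressor → wire = (-2, -1)
  L3 phototaxis: active, inhibitor → wire = none
  L4 escape: active, inhibitor → wire = none
  actuator = none

none
-2 -1
none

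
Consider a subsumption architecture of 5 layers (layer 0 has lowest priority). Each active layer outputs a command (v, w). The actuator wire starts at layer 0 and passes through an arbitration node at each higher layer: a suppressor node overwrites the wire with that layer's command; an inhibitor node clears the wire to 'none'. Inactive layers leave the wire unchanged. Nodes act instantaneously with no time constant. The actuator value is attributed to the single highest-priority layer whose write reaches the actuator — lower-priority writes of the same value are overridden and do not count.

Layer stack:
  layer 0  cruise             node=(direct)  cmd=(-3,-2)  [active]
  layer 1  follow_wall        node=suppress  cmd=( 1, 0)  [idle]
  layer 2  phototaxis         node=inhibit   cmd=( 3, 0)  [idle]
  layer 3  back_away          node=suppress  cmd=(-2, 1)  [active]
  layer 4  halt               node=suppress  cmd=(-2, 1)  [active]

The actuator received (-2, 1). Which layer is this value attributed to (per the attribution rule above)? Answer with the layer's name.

layer 0 (cruise) active — direct: (-3, -2)
layer 1 (follow_wall) idle — unchanged: (-3, -2)
layer 2 (phototaxis) idle — unchanged: (-3, -2)
layer 3 (back_away) active — suppresses: (-2, 1)
layer 4 (halt) active — suppresses: (-2, 1)
→ actuator (-2, 1)
last writer: layer 4 = halt

halt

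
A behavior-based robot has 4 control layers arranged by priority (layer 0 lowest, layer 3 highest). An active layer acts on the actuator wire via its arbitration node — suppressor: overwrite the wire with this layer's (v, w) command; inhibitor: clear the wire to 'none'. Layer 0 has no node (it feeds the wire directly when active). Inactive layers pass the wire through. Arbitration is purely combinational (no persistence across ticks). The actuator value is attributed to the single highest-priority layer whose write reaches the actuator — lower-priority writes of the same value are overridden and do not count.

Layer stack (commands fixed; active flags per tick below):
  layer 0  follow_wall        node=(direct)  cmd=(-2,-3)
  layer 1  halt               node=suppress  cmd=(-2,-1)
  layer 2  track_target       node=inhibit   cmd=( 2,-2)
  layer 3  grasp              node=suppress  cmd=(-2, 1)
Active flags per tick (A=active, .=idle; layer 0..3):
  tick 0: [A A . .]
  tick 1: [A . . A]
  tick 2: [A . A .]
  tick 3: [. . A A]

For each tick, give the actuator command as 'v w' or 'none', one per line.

-2 -1
-2 1
none
-2 1

tick 0:
  layer 0 (follow_wall) active — direct: (-2, -3)
  layer 1 (halt) active — suppresses: (-2, -1)
  layer 2 (track_target) idle — unchanged: (-2, -1)
  layer 3 (grasp) idle — unchanged: (-2, -1)
  → actuator (-2, -1)
tick 1:
  layer 0 (follow_wall) active — direct: (-2, -3)
  layer 1 (halt) idle — unchanged: (-2, -3)
  layer 2 (track_target) idle — unchanged: (-2, -3)
  layer 3 (grasp) active — suppresses: (-2, 1)
  → actuator (-2, 1)
tick 2:
  layer 0 (follow_wall) active — direct: (-2, -3)
  layer 1 (halt) idle — unchanged: (-2, -3)
  layer 2 (track_target) active — inhibits: none
  layer 3 (grasp) idle — unchanged: none
  → actuator none
tick 3:
  layer 0 (follow_wall) idle — none
  layer 1 (halt) idle — unchanged: none
  layer 2 (track_target) active — inhibits: none
  layer 3 (grasp) active — suppresses: (-2, 1)
  → actuator (-2, 1)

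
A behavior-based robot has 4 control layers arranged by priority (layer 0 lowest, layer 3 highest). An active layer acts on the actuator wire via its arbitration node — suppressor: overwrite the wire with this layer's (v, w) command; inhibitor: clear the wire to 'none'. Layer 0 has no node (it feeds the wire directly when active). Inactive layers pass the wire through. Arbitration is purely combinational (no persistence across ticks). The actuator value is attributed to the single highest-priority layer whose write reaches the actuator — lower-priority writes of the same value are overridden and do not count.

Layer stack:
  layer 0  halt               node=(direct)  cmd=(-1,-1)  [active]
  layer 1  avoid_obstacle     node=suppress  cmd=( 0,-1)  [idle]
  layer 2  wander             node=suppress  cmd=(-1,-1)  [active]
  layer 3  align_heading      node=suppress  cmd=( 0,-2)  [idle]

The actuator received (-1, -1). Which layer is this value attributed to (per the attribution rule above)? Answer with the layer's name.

wander

L0 halt: active, feeds wire = (-1, -1)
L1 avoid_obstacle: idle → wire stays (-1, -1)
L2 wander: active, suppressor → wire = (-1, -1)
L3 align_heading: idle → wire stays (-1, -1)
actuator = (-1, -1)
last writer: layer 2 = wander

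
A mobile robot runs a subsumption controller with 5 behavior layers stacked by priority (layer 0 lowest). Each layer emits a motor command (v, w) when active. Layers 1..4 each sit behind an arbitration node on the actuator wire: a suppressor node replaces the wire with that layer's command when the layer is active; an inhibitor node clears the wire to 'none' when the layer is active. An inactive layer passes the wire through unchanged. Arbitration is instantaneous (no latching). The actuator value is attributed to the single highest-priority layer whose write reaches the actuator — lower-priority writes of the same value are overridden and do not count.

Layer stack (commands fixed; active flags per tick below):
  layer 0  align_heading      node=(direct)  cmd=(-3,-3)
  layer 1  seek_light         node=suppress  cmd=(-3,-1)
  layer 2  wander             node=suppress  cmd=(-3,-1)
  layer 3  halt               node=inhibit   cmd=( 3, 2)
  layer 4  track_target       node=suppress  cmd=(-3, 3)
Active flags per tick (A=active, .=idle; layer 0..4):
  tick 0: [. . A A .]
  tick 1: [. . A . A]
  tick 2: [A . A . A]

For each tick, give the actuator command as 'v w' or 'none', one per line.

tick 0:
  layer 0 (align_heading) idle — none
  layer 1 (seek_light) idle — unchanged: none
  layer 2 (wander) active — suppresses: (-3, -1)
  layer 3 (halt) active — inhibits: none
  layer 4 (track_target) idle — unchanged: none
  → actuator none
tick 1:
  layer 0 (align_heading) idle — none
  layer 1 (seek_light) idle — unchanged: none
  layer 2 (wander) active — suppresses: (-3, -1)
  layer 3 (halt) idle — unchanged: (-3, -1)
  layer 4 (track_target) active — suppresses: (-3, 3)
  → actuator (-3, 3)
tick 2:
  layer 0 (align_heading) active — direct: (-3, -3)
  layer 1 (seek_light) idle — unchanged: (-3, -3)
  layer 2 (wander) active — suppresses: (-3, -1)
  layer 3 (halt) idle — unchanged: (-3, -1)
  layer 4 (track_target) active — suppresses: (-3, 3)
  → actuator (-3, 3)

none
-3 3
-3 3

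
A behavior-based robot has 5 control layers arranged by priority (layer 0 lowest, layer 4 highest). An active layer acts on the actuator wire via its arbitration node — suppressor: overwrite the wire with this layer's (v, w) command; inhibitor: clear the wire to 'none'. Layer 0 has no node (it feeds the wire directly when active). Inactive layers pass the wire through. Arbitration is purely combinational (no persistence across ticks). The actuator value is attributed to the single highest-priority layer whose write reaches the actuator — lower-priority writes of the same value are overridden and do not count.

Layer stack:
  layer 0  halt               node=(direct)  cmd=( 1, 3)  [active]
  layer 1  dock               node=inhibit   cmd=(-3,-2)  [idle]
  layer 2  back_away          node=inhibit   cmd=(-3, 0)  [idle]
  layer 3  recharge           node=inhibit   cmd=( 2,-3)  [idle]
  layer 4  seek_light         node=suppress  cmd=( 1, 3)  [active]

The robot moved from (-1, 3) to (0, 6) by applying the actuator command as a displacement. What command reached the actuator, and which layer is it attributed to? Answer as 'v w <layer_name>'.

displacement = (0, 6) − (-1, 3) = (1, 3)
layer 0 (halt) active — direct: (1, 3)
layer 1 (dock) idle — unchanged: (1, 3)
layer 2 (back_away) idle — unchanged: (1, 3)
layer 3 (recharge) idle — unchanged: (1, 3)
layer 4 (seek_light) active — suppresses: (1, 3)
→ actuator (1, 3) — from layer 4 (seek_light)

1 3 seek_light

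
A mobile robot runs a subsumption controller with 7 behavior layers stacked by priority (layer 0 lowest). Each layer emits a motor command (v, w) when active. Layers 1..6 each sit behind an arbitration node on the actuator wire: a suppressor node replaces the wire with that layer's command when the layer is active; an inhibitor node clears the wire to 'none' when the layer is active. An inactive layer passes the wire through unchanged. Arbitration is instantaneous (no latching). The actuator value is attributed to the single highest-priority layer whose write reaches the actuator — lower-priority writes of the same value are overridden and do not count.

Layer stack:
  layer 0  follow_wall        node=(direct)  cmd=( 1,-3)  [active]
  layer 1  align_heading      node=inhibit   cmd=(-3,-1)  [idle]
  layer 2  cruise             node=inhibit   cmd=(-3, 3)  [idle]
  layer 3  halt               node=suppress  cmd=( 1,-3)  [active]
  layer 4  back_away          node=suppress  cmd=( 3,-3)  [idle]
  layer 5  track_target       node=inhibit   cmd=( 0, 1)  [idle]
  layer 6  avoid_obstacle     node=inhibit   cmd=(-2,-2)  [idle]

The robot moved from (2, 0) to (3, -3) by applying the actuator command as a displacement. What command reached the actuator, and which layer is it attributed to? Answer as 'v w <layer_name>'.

1 -3 halt

displacement = (3, -3) − (2, 0) = (1, -3)
layer 0 (follow_wall) active — direct: (1, -3)
layer 1 (align_heading) idle — unchanged: (1, -3)
layer 2 (cruise) idle — unchanged: (1, -3)
layer 3 (halt) active — suppresses: (1, -3)
layer 4 (back_away) idle — unchanged: (1, -3)
layer 5 (track_target) idle — unchanged: (1, -3)
layer 6 (avoid_obstacle) idle — unchanged: (1, -3)
→ actuator (1, -3) — from layer 3 (halt)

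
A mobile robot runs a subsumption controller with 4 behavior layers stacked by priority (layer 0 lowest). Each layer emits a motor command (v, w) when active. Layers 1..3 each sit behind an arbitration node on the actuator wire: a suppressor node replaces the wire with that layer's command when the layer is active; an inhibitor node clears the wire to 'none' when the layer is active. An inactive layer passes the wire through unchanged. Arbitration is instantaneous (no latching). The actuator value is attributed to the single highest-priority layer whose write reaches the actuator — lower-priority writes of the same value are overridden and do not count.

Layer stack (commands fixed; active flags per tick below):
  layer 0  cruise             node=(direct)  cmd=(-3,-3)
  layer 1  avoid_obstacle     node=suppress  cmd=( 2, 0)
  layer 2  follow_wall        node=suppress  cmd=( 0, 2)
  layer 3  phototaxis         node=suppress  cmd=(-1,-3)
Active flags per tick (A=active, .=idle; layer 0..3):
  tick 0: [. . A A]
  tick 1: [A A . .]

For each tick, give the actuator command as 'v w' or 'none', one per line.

tick 0:
  layer 0 (cruise) idle — none
  layer 1 (avoid_obstacle) idle — unchanged: none
  layer 2 (follow_wall) active — suppresses: (0, 2)
  layer 3 (phototaxis) active — suppresses: (-1, -3)
  → actuator (-1, -3)
tick 1:
  layer 0 (cruise) active — direct: (-3, -3)
  layer 1 (avoid_obstacle) active — suppresses: (2, 0)
  layer 2 (follow_wall) idle — unchanged: (2, 0)
  layer 3 (phototaxis) idle — unchanged: (2, 0)
  → actuator (2, 0)

-1 -3
2 0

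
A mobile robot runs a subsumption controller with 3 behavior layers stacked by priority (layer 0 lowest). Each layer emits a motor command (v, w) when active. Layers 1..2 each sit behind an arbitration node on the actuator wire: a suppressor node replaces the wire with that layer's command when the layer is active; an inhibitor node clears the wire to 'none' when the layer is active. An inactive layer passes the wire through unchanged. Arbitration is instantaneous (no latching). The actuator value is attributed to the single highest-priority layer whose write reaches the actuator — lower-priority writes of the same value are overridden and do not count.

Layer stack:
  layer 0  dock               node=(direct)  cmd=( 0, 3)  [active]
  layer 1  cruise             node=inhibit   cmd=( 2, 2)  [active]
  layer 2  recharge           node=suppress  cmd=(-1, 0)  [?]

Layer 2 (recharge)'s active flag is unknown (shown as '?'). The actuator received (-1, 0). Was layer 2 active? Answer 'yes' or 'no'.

yes

If layer 2 is active=yes:
  actuator would be (-1, 0)
If layer 2 is active=no:
  actuator would be none
Observed (-1, 0), so layer 2 was active.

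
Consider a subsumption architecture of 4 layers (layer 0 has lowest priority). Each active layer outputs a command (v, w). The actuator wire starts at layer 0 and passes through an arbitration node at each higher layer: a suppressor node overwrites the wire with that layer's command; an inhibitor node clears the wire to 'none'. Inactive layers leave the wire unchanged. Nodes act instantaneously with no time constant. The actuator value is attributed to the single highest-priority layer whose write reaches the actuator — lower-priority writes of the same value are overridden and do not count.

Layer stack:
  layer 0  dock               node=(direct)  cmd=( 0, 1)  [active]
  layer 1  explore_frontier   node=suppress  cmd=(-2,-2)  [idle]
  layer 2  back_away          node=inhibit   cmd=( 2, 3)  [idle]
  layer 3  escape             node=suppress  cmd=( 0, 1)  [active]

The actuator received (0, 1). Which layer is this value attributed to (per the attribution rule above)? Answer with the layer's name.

[0] dock on; wire := (0, 1)
[1] explore_frontier off; pass (0, 1)
[2] back_away off; pass (0, 1)
[3] escape on (suppress); wire := (0, 1)
output (0, 1)
last writer: layer 3 = escape

escape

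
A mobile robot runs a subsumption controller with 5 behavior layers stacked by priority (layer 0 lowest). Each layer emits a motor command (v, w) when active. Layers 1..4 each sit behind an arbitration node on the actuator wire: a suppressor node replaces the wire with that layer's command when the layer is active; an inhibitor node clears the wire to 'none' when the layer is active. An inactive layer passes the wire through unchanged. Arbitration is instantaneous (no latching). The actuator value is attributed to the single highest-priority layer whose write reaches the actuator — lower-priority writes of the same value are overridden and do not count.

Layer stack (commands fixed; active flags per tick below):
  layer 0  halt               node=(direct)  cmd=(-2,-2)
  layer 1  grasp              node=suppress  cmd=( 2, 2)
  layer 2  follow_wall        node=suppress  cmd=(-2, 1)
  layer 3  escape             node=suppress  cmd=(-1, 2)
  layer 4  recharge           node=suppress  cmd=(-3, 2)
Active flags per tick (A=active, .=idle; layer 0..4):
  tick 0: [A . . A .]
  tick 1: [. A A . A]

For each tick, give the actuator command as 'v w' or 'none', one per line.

tick 0:
  layer 0 (halt) active — direct: (-2, -2)
  layer 1 (grasp) idle — unchanged: (-2, -2)
  layer 2 (follow_wall) idle — unchanged: (-2, -2)
  layer 3 (escape) active — suppresses: (-1, 2)
  layer 4 (recharge) idle — unchanged: (-1, 2)
  → actuator (-1, 2)
tick 1:
  layer 0 (halt) idle — none
  layer 1 (grasp) active — suppresses: (2, 2)
  layer 2 (follow_wall) active — suppresses: (-2, 1)
  layer 3 (escape) idle — unchanged: (-2, 1)
  layer 4 (recharge) active — suppresses: (-3, 2)
  → actuator (-3, 2)

-1 2
-3 2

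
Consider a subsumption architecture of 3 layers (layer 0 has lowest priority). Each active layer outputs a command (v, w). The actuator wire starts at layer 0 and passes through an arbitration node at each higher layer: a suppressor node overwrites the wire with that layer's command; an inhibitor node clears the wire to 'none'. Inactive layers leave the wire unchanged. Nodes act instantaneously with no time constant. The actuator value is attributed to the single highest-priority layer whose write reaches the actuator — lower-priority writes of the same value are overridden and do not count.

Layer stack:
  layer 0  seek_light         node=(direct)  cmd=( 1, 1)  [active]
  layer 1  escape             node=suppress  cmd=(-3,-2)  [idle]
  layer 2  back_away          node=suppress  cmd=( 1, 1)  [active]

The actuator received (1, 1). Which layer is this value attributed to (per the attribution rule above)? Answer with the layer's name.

back_away

L0 seek_light: active, feeds wire = (1, 1)
L1 escape: idle → wire stays (1, 1)
L2 back_away: active, suppressor → wire = (1, 1)
actuator = (1, 1)
last writer: layer 2 = back_away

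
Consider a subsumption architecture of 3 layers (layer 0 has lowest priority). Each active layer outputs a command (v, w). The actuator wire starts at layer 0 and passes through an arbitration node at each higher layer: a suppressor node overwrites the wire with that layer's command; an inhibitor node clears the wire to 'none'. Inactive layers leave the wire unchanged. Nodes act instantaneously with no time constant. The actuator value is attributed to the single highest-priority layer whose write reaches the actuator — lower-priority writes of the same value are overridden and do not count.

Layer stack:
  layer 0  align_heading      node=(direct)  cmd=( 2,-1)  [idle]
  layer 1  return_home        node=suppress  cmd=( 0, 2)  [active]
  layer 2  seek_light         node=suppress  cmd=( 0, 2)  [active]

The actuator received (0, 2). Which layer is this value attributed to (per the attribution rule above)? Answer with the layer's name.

seek_light

layer 0 (align_heading) idle — none
layer 1 (return_home) active — suppresses: (0, 2)
layer 2 (seek_light) active — suppresses: (0, 2)
→ actuator (0, 2)
last writer: layer 2 = seek_light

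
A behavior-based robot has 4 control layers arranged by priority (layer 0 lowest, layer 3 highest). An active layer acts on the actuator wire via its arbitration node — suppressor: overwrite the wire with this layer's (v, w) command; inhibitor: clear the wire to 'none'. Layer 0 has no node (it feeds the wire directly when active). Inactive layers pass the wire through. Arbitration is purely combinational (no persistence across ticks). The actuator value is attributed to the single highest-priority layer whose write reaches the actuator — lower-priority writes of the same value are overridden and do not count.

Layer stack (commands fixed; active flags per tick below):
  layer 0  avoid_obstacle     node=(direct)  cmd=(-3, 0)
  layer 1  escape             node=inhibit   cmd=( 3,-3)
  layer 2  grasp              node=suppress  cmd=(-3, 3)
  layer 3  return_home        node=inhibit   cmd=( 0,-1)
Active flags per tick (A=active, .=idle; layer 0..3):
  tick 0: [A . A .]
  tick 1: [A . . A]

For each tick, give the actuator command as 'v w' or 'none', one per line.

tick 0:
  L0 avoid_obstacle: active, feeds wire = (-3, 0)
  L1 escape: idle → wire stays (-3, 0)
  L2 grasp: active, suppressor → wire = (-3, 3)
  L3 return_home: idle → wire stays (-3, 3)
  actuator = (-3, 3)
tick 1:
  L0 avoid_obstacle: active, feeds wire = (-3, 0)
  L1 escape: idle → wire stays (-3, 0)
  L2 grasp: idle → wire stays (-3, 0)
  L3 return_home: active, inhibitor → wire = none
  actuator = none

-3 3
none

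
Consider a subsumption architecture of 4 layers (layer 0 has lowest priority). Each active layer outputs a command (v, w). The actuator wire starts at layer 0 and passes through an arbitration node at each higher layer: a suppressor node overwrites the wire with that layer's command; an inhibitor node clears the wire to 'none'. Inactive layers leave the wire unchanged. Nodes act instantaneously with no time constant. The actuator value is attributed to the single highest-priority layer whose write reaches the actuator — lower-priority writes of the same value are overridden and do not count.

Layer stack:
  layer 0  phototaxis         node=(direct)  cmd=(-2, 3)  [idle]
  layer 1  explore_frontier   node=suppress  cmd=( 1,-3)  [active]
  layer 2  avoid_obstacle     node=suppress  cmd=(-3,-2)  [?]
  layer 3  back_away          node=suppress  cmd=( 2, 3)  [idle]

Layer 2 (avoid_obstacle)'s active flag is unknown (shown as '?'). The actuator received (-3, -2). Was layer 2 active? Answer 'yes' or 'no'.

If layer 2 is active=yes:
  actuator would be (-3, -2)
If layer 2 is active=no:
  actuator would be (1, -3)
Observed (-3, -2), so layer 2 was active.

yes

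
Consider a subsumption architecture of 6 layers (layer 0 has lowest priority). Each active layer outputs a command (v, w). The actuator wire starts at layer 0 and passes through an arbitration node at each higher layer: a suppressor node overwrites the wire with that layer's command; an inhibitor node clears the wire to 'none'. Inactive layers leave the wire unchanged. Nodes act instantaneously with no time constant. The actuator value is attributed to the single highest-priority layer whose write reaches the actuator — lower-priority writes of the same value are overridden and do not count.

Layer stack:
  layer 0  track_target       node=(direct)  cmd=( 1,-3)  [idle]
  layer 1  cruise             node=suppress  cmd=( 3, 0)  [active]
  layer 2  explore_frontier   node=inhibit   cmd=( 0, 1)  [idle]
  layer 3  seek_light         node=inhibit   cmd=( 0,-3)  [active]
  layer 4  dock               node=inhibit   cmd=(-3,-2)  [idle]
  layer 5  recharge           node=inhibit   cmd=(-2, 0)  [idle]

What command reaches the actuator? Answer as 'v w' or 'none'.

[0] track_target off; wire := none
[1] cruise on (suppress); wire := (3, 0)
[2] explore_frontier off; pass (3, 0)
[3] seek_light on (inhibit); wire := none
[4] dock off; pass none
[5] recharge off; pass none
output none

none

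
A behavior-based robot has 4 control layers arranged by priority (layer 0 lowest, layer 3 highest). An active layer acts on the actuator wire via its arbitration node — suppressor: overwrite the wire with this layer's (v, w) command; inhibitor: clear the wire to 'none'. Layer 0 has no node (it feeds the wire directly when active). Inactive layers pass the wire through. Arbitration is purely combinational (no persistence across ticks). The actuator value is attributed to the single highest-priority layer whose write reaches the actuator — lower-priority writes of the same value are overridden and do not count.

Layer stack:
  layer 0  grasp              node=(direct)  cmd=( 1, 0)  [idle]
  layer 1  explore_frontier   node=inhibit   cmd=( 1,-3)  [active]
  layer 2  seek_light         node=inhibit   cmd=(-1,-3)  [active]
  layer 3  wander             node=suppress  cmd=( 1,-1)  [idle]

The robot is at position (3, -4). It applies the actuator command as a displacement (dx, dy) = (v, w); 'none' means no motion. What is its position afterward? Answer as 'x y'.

3 -4

layer 0 (grasp) idle — none
layer 1 (explore_frontier) active — inhibits: none
layer 2 (seek_light) active — inhibits: none
layer 3 (wander) idle — unchanged: none
→ actuator none
position: (3, -4) + none = (3, -4)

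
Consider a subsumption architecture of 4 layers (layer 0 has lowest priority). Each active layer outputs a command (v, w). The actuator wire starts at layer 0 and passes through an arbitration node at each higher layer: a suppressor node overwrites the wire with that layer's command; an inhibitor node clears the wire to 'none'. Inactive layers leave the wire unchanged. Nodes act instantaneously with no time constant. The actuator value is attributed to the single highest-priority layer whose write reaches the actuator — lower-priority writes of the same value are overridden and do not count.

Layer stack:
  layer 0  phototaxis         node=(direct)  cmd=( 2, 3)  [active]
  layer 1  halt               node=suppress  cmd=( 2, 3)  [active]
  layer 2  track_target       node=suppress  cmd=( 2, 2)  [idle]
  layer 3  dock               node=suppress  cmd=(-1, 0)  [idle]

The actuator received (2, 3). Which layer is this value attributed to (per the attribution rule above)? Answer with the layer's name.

[0] phototaxis on; wire := (2, 3)
[1] halt on (suppress); wire := (2, 3)
[2] track_target off; pass (2, 3)
[3] dock off; pass (2, 3)
output (2, 3)
last writer: layer 1 = halt

halt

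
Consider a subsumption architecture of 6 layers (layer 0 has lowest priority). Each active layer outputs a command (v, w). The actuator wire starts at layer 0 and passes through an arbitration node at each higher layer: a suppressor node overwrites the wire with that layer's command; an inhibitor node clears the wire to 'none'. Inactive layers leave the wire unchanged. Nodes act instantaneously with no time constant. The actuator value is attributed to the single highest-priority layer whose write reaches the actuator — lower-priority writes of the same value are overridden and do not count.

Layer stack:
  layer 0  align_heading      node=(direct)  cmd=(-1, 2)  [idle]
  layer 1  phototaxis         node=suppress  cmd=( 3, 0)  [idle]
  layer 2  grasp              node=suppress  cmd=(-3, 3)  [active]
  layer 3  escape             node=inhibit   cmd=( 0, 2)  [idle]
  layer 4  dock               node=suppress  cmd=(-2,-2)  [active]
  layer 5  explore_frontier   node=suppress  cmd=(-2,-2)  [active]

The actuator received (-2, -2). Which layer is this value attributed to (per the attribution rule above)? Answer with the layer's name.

explore_frontier

L0 align_heading: idle → wire = none
L1 phototaxis: idle → wire stays none
L2 grasp: active, suppressor → wire = (-3, 3)
L3 escape: idle → wire stays (-3, 3)
L4 dock: active, suppressor → wire = (-2, -2)
L5 explore_frontier: active, suppressor → wire = (-2, -2)
actuator = (-2, -2)
last writer: layer 5 = explore_frontier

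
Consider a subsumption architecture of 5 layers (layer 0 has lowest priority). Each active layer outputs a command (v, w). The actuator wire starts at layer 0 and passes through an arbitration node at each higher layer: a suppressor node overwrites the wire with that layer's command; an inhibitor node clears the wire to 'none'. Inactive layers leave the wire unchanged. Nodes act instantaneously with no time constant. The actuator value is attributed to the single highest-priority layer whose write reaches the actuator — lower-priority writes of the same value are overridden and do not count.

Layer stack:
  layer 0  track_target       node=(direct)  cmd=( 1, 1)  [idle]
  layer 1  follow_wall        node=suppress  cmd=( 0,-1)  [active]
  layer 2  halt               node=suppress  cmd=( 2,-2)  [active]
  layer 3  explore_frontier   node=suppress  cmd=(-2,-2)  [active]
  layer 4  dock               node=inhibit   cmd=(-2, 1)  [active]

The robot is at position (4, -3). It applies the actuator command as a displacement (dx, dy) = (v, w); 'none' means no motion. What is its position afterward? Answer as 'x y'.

4 -3

L0 track_target: idle → wire = none
L1 follow_wall: active, suppressor → wire = (0, -1)
L2 halt: active, suppressor → wire = (2, -2)
L3 explore_frontier: active, suppressor → wire = (-2, -2)
L4 dock: active, inhibitor → wire = none
actuator = none
position: (4, -3) + none = (4, -3)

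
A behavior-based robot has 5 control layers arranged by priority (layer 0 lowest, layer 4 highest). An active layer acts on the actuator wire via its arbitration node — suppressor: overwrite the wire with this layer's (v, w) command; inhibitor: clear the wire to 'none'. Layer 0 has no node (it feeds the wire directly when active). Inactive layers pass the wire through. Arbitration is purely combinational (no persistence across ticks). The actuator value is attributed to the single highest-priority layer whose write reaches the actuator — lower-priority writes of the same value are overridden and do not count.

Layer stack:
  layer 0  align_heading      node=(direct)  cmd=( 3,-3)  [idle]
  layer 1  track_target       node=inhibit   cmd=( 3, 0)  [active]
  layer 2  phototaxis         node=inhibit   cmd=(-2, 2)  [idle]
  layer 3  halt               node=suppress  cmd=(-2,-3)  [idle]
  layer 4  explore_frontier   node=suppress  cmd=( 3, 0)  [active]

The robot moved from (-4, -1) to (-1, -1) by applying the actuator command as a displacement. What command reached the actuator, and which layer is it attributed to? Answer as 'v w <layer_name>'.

3 0 explore_frontier

displacement = (-1, -1) − (-4, -1) = (3, 0)
L0 align_heading: idle → wire = none
L1 track_target: active, inhibitor → wire = none
L2 phototaxis: idle → wire stays none
L3 halt: idle → wire stays none
L4 explore_frontier: active, suppressor → wire = (3, 0)
actuator = (3, 0) — from layer 4 (explore_frontier)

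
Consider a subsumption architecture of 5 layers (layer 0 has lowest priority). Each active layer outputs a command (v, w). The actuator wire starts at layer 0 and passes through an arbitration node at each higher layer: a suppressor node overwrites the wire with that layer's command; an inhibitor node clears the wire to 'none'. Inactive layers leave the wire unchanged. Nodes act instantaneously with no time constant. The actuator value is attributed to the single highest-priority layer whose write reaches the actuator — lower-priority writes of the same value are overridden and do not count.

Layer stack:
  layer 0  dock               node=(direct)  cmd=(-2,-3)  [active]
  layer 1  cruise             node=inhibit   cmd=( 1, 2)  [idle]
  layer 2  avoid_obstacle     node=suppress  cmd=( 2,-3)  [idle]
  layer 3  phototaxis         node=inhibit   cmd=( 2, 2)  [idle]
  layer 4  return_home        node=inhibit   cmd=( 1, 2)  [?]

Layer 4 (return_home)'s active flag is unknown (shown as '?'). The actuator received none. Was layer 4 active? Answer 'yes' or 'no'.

yes

If layer 4 is active=yes:
  actuator would be none
If layer 4 is active=no:
  actuator would be (-2, -3)
Observed none, so layer 4 was active.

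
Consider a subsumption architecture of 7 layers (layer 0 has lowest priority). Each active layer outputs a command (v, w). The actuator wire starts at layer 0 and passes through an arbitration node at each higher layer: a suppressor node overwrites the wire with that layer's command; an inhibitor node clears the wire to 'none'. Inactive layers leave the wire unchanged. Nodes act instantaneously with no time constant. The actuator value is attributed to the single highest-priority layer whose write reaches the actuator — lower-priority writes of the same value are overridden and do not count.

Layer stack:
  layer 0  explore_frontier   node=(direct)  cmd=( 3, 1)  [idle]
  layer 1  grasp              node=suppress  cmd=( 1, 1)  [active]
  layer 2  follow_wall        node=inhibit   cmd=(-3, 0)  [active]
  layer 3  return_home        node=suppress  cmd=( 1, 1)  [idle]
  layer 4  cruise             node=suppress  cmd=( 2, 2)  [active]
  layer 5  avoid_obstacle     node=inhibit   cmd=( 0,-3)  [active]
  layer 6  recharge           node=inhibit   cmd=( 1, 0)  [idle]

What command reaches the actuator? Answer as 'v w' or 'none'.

none

L0 explore_frontier: idle → wire = none
L1 grasp: active, suppressor → wire = (1, 1)
L2 follow_wall: active, inhibitor → wire = none
L3 return_home: idle → wire stays none
L4 cruise: active, suppressor → wire = (2, 2)
L5 avoid_obstacle: active, inhibitor → wire = none
L6 recharge: idle → wire stays none
actuator = none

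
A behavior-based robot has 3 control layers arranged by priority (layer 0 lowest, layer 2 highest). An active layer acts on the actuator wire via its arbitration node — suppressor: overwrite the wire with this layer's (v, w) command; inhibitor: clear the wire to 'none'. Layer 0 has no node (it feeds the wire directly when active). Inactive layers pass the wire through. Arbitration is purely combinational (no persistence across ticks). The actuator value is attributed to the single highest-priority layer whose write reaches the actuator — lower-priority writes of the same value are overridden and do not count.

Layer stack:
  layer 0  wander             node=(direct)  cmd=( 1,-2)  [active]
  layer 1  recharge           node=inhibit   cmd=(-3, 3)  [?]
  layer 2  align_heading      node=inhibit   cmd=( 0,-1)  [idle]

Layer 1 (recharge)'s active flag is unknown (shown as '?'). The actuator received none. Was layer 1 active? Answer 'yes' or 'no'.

If layer 1 is active=yes:
  actuator would be none
If layer 1 is active=no:
  actuator would be (1, -2)
Observed none, so layer 1 was active.

yes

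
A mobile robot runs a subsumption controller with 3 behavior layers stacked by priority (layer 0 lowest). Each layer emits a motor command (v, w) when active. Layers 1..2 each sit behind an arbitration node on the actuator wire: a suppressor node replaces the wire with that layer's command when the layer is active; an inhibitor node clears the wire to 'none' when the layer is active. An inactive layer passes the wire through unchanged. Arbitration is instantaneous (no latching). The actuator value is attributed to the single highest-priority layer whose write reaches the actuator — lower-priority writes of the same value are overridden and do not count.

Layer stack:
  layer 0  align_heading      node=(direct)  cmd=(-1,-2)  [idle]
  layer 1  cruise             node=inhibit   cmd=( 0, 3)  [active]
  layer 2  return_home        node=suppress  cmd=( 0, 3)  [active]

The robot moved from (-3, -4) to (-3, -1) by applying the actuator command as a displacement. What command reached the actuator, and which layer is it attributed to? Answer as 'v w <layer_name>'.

displacement = (-3, -1) − (-3, -4) = (0, 3)
[0] align_heading off; wire := none
[1] cruise on (inhibit); wire := none
[2] return_home on (suppress); wire := (0, 3)
output (0, 3) — from layer 2 (return_home)

0 3 return_home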